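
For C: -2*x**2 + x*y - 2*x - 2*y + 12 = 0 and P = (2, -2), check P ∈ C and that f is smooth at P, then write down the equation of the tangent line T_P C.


Tangent line at P: 24 - 12*x = 0.

Step 1: f(2, -2) = 0, so P lies on C.
Step 2: partial derivatives
  f_x(x, y) = -4*x + y - 2, f_y(x, y) = x - 2.
  f_x(P) = -12, f_y(P) = 0 (gradient nonzero, so P is smooth).
Step 3: tangent line at P: -12·(x − 2) + 0·(y − -2) = 0.
Expanding: 24 - 12*x = 0.


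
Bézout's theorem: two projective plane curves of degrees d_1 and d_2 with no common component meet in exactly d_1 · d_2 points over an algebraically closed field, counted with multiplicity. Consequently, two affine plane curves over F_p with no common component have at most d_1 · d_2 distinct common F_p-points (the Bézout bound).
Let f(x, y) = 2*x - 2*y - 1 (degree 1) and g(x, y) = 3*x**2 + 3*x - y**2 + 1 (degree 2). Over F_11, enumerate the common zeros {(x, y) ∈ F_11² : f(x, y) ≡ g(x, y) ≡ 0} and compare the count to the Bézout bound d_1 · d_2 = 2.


Common zeros: ∅; count = 0; Bézout bound = 2.

deg(f) = 1, deg(g) = 2, so Bézout bound = 2.
Scan x ∈ F_11. For each x, list the y ∈ F_11 with f(x, y) ≡ 0 and those with g(x, y) ≡ 0 (mod 11); the common zeros in that column are the intersection.
  x = 0: f ≡ 0 at y ∈ {5}; g ≡ 0 at y ∈ {1, 10}; common: ∅.
  x = 1: f ≡ 0 at y ∈ {6}; g ≡ 0 at y ∈ ∅; common: ∅.
  x = 2: f ≡ 0 at y ∈ {7}; g ≡ 0 at y ∈ ∅; common: ∅.
  x = 3: f ≡ 0 at y ∈ {8}; g ≡ 0 at y ∈ {2, 9}; common: ∅.
  x = 4: f ≡ 0 at y ∈ {9}; g ≡ 0 at y ∈ ∅; common: ∅.
  x = 5: f ≡ 0 at y ∈ {10}; g ≡ 0 at y ∈ {5, 6}; common: ∅.
  x = 6: f ≡ 0 at y ∈ {0}; g ≡ 0 at y ∈ ∅; common: ∅.
  x = 7: f ≡ 0 at y ∈ {1}; g ≡ 0 at y ∈ {2, 9}; common: ∅.
  x = 8: f ≡ 0 at y ∈ {2}; g ≡ 0 at y ∈ ∅; common: ∅.
  x = 9: f ≡ 0 at y ∈ {3}; g ≡ 0 at y ∈ ∅; common: ∅.
  x = 10: f ≡ 0 at y ∈ {4}; g ≡ 0 at y ∈ {1, 10}; common: ∅.
Collecting: common zeros = ∅, so the count is 0.
Comparison with the Bézout bound: 0 ≤ 2 = deg(f)·deg(g), as expected for curves with no common component (the affine F_11-count falls short of the bound because intersections may lie at infinity, over extension fields, or carry multiplicity).


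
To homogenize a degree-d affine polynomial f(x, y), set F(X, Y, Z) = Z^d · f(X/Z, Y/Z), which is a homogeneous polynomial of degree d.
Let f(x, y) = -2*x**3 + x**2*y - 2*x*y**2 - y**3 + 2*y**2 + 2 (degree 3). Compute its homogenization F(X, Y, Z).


F(X, Y, Z) = -2*X**3 + X**2*Y - 2*X*Y**2 - Y**3 + 2*Y**2*Z + 2*Z**3

deg(f) = 3.
Substitute x = X/Z, y = Y/Z into f, then multiply by Z^3.
  monomial -2·x^3·y^0 ↦ -2·X^3·Y^0·Z^0.
  monomial 1·x^2·y^1 ↦ 1·X^2·Y^1·Z^0.
  monomial -2·x^1·y^2 ↦ -2·X^1·Y^2·Z^0.
  monomial -1·x^0·y^3 ↦ -1·X^0·Y^3·Z^0.
  monomial 2·x^0·y^2 ↦ 2·X^0·Y^2·Z^1.
  monomial 2·x^0·y^0 ↦ 2·X^0·Y^0·Z^3.
Collecting: F(X, Y, Z) = -2*X**3 + X**2*Y - 2*X*Y**2 - Y**3 + 2*Y**2*Z + 2*Z**3.


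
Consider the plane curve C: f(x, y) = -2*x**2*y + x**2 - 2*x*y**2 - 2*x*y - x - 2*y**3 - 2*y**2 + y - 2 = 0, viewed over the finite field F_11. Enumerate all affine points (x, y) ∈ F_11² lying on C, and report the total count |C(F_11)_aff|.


Affine F_11-points: {(0, 5), (1, 1), (2, 0), (2, 8), (3, 5), (3, 8), (5, 1), (6, 7), (6, 9), (6, 10), (9, 6), (9, 7), (9, 10), (10, 0)}; count = 14.

For each of the 121 pairs (x, y) ∈ F_11², evaluate f(x, y) mod 11. Record the zeros.
  x = 0: [0↦9, 1↦6, 2↦9, 3↦6, 4↦7, 5↦0, 6↦6, 7↦2, 8↦9, 9↦4, 10↦8]  zeros at y ∈ {5}
  x = 1: [0↦9, 1↦0, 2↦4, 3↦9, 4↦3, 5↦7, 6↦9, 7↦8, 8↦3, 9↦4, 10↦10]  zeros at y ∈ {1}
  x = 2: [0↦0, 1↦3, 2↦4, 3↦2, 4↦7, 5↦7, 6↦1, 7↦10, 8↦0, 9↦3, 10↦7]  zeros at y ∈ {0, 8}
  x = 3: [0↦4, 1↦4, 2↦9, 3↦7, 4↦8, 5↦0, 6↦4, 7↦8, 8↦0, 9↦1, 10↦10]  zeros at y ∈ {5, 8}
  x = 4: [0↦10, 1↦3, 2↦8, 3↦2, 4↦6, 5↦8, 6↦7, 7↦2, 8↦3, 9↦9, 10↦8]  zeros at y ∈ ∅
  x = 5: [0↦7, 1↦0, 2↦1, 3↦9, 4↦1, 5↦9, 6↦10, 7↦3, 8↦9, 9↦5, 10↦1]  zeros at y ∈ {1}
  x = 6: [0↦6, 1↦6, 2↦10, 3↦6, 4↦4, 5↦3, 6↦2, 7↦0, 8↦7, 9↦0, 10↦0]  zeros at y ∈ {7, 9, 10}
  x = 7: [0↦7, 1↦10, 2↦2, 3↦4, 4↦4, 5↦1, 6↦5, 7↦4, 8↦8, 9↦5, 10↦5]  zeros at y ∈ ∅
  x = 8: [0↦10, 1↦1, 2↦10, 3↦3, 4↦1, 5↦3, 6↦8, 7↦4, 8↦1, 9↦9, 10↦5]  zeros at y ∈ ∅
  x = 9: [0↦4, 1↦1, 2↦1, 3↦3, 4↦6, 5↦9, 6↦0, 7↦0, 8↦8, 9↦1, 10↦0]  zeros at y ∈ {6, 7, 10}
  x = 10: [0↦0, 1↦10, 2↦8, 3↦4, 4↦8, 5↦8, 6↦3, 7↦3, 8↦7, 9↦3, 10↦1]  zeros at y ∈ {0}
Collecting zeros: affine points = {(0, 5), (1, 1), (2, 0), (2, 8), (3, 5), (3, 8), (5, 1), (6, 7), (6, 9), (6, 10), (9, 6), (9, 7), (9, 10), (10, 0)}.
Total count |C(F_11)_aff| = 14.


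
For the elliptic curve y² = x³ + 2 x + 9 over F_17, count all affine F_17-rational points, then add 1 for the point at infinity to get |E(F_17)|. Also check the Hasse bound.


Affine points = {(0, 3), (0, 14), (2, 2), (2, 15), (3, 5), (3, 12), (4, 8), (4, 9), (5, 5), (5, 12), (6, 4), (6, 13), (7, 3), (7, 14), (9, 5), (9, 12), (10, 3), (10, 14), (11, 6), (11, 11)}; affine count = 20; |E(F_17)| = 21.

Discriminant check: Δ ∝ 4a³ + 27b² = 4·2³ + 27·9² = 4·8 + 27·81 ≡ 9 (mod 17). Nonzero ⇒ E is nonsingular.
For each x ∈ F_17, compute rhs = x³ + 2·x + 9 mod 17, then count y ∈ F_17 with y² ≡ rhs.
  x = 0: rhs = 9, matching y values: 3, 14 (2 points).
  x = 1: rhs = 12, matching y values: none (0 points).
  x = 2: rhs = 4, matching y values: 2, 15 (2 points).
  x = 3: rhs = 8, matching y values: 5, 12 (2 points).
  x = 4: rhs = 13, matching y values: 8, 9 (2 points).
  x = 5: rhs = 8, matching y values: 5, 12 (2 points).
  x = 6: rhs = 16, matching y values: 4, 13 (2 points).
  x = 7: rhs = 9, matching y values: 3, 14 (2 points).
  x = 8: rhs = 10, matching y values: none (0 points).
  x = 9: rhs = 8, matching y values: 5, 12 (2 points).
  x = 10: rhs = 9, matching y values: 3, 14 (2 points).
  x = 11: rhs = 2, matching y values: 6, 11 (2 points).
  x = 12: rhs = 10, matching y values: none (0 points).
  x = 13: rhs = 5, matching y values: none (0 points).
  x = 14: rhs = 10, matching y values: none (0 points).
  x = 15: rhs = 14, matching y values: none (0 points).
  x = 16: rhs = 6, matching y values: none (0 points).
Total affine count: 20.
Full point count |E(F_17)| = 20 + 1 = 21.
Hasse bound: |21 − (17+1)| = |3| = 3 ≤ 2√17 ≈ 8.2462 ✓.


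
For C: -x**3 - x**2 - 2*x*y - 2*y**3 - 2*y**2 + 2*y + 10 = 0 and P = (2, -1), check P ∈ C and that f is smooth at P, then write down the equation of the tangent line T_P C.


Tangent line at P: -14*x - 4*y + 24 = 0.

Step 1: f(2, -1) = 0, so P lies on C.
Step 2: partial derivatives
  f_x(x, y) = -3*x**2 - 2*x - 2*y, f_y(x, y) = -2*x - 6*y**2 - 4*y + 2.
  f_x(P) = -14, f_y(P) = -4 (gradient nonzero, so P is smooth).
Step 3: tangent line at P: -14·(x − 2) + -4·(y − -1) = 0.
Expanding: -14*x - 4*y + 24 = 0.


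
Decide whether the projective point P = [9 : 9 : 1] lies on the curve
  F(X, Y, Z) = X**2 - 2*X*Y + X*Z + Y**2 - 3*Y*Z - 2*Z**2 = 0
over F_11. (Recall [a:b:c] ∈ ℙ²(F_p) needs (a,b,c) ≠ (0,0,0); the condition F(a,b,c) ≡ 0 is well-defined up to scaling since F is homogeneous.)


F(9,9,1) ≡ 2 (mod 11); P is NOT on the curve.

Evaluate F(9, 9, 1) term-by-term (mod 11).
  X**2 ↦ 1·81·1·1 = 81
  -2*X*Y ↦ -2·9·9·1 = -162
  X*Z ↦ 1·9·1·1 = 9
  Y**2 ↦ 1·1·81·1 = 81
  -3*Y*Z ↦ -3·1·9·1 = -27
  -2*Z**2 ↦ -2·1·1·1 = -2
Sum: F(9, 9, 1) = (81) + (-162) + (9) + (81) + (-27) + (-2) = -20.
Reducing mod 11: -20 ≡ 2 (mod 11).
Since F(a, b, c) ≡ 2 ≠ 0 (mod 11), P does NOT lie on the curve.


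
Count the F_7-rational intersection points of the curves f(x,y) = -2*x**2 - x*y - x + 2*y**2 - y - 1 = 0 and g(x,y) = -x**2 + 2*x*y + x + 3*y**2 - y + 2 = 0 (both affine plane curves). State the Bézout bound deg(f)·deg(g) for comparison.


Common zeros: {(6, 1)}; count = 1; Bézout bound = 4.

deg(f) = 2, deg(g) = 2, so Bézout bound = 4.
Scan x ∈ F_7. For each x, list the y ∈ F_7 with f(x, y) ≡ 0 and those with g(x, y) ≡ 0 (mod 7); the common zeros in that column are the intersection.
  x = 0: f ≡ 0 at y ∈ {1, 3}; g ≡ 0 at y ∈ ∅; common: ∅.
  x = 1: f ≡ 0 at y ∈ {2, 6}; g ≡ 0 at y ∈ ∅; common: ∅.
  x = 2: f ≡ 0 at y ∈ ∅; g ≡ 0 at y ∈ {0, 6}; common: ∅.
  x = 3: f ≡ 0 at y ∈ ∅; g ≡ 0 at y ∈ ∅; common: ∅.
  x = 4: f ≡ 0 at y ∈ ∅; g ≡ 0 at y ∈ {1, 6}; common: ∅.
  x = 5: f ≡ 0 at y ∈ {0, 3}; g ≡ 0 at y ∈ ∅; common: ∅.
  x = 6: f ≡ 0 at y ∈ {1, 6}; g ≡ 0 at y ∈ {0, 1}; common: {1}.
Collecting: common zeros = {(6, 1)}, so the count is 1.
Comparison with the Bézout bound: 1 ≤ 4 = deg(f)·deg(g), as expected for curves with no common component (the affine F_7-count falls short of the bound because intersections may lie at infinity, over extension fields, or carry multiplicity).


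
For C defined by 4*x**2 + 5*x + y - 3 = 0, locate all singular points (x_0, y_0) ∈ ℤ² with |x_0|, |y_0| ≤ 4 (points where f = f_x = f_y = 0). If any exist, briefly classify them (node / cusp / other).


No singular points in the scanned grid; C is smooth there.

Compute partial derivatives:
  f_x = 8*x + 5.
  f_y = 1.
f_y = 1 is a nonzero constant, so f_y never vanishes: no point (x, y) can satisfy f = f_x = f_y = 0. In particular no (x, y) ∈ {−4, ..., 4}² is singular; the curve is smooth.


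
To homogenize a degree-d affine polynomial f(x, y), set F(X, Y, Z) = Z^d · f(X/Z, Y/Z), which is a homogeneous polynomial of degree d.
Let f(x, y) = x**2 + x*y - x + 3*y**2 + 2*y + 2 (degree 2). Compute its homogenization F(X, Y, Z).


F(X, Y, Z) = X**2 + X*Y - X*Z + 3*Y**2 + 2*Y*Z + 2*Z**2

deg(f) = 2.
Substitute x = X/Z, y = Y/Z into f, then multiply by Z^2.
  monomial 1·x^2·y^0 ↦ 1·X^2·Y^0·Z^0.
  monomial 1·x^1·y^1 ↦ 1·X^1·Y^1·Z^0.
  monomial -1·x^1·y^0 ↦ -1·X^1·Y^0·Z^1.
  monomial 3·x^0·y^2 ↦ 3·X^0·Y^2·Z^0.
  monomial 2·x^0·y^1 ↦ 2·X^0·Y^1·Z^1.
  monomial 2·x^0·y^0 ↦ 2·X^0·Y^0·Z^2.
Collecting: F(X, Y, Z) = X**2 + X*Y - X*Z + 3*Y**2 + 2*Y*Z + 2*Z**2.


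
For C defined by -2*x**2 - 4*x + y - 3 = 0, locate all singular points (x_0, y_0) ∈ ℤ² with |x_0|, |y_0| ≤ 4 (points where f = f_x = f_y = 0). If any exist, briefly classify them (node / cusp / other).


No singular points in the scanned grid; C is smooth there.

Compute partial derivatives:
  f_x = -4*x - 4.
  f_y = 1.
f_y = 1 is a nonzero constant, so f_y never vanishes: no point (x, y) can satisfy f = f_x = f_y = 0. In particular no (x, y) ∈ {−4, ..., 4}² is singular; the curve is smooth.


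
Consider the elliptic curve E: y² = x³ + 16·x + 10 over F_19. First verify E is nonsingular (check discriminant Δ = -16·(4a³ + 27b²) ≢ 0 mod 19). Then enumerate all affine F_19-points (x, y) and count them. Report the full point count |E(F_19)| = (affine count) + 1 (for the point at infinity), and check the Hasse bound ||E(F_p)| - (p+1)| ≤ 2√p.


Affine points = {(3, 3), (3, 16), (4, 9), (4, 10), (5, 5), (5, 14), (7, 3), (7, 16), (8, 2), (8, 17), (9, 3), (9, 16), (10, 7), (10, 12), (11, 4), (11, 15), (12, 7), (12, 12), (16, 7), (16, 12)}; affine count = 20; |E(F_19)| = 21.

Discriminant check: Δ ∝ 4a³ + 27b² = 4·16³ + 27·10² = 4·4096 + 27·100 ≡ 8 (mod 19). Nonzero ⇒ E is nonsingular.
For each x ∈ F_19, compute rhs = x³ + 16·x + 10 mod 19, then count y ∈ F_19 with y² ≡ rhs.
  x = 0: rhs = 10, matching y values: none (0 points).
  x = 1: rhs = 8, matching y values: none (0 points).
  x = 2: rhs = 12, matching y values: none (0 points).
  x = 3: rhs = 9, matching y values: 3, 16 (2 points).
  x = 4: rhs = 5, matching y values: 9, 10 (2 points).
  x = 5: rhs = 6, matching y values: 5, 14 (2 points).
  x = 6: rhs = 18, matching y values: none (0 points).
  x = 7: rhs = 9, matching y values: 3, 16 (2 points).
  x = 8: rhs = 4, matching y values: 2, 17 (2 points).
  x = 9: rhs = 9, matching y values: 3, 16 (2 points).
  x = 10: rhs = 11, matching y values: 7, 12 (2 points).
  x = 11: rhs = 16, matching y values: 4, 15 (2 points).
  x = 12: rhs = 11, matching y values: 7, 12 (2 points).
  x = 13: rhs = 2, matching y values: none (0 points).
  x = 14: rhs = 14, matching y values: none (0 points).
  x = 15: rhs = 15, matching y values: none (0 points).
  x = 16: rhs = 11, matching y values: 7, 12 (2 points).
  x = 17: rhs = 8, matching y values: none (0 points).
  x = 18: rhs = 12, matching y values: none (0 points).
Total affine count: 20.
Full point count |E(F_19)| = 20 + 1 = 21.
Hasse bound: |21 − (19+1)| = |1| = 1 ≤ 2√19 ≈ 8.7178 ✓.


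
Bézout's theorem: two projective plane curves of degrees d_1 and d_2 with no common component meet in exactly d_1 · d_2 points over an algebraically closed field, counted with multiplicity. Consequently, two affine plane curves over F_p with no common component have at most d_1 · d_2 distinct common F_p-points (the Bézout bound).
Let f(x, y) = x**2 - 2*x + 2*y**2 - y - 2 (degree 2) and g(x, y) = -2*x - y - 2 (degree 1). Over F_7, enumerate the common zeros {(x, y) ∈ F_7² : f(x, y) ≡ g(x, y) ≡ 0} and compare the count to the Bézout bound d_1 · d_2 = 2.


Common zeros: ∅; count = 0; Bézout bound = 2.

deg(f) = 2, deg(g) = 1, so Bézout bound = 2.
Scan x ∈ F_7. For each x, list the y ∈ F_7 with f(x, y) ≡ 0 and those with g(x, y) ≡ 0 (mod 7); the common zeros in that column are the intersection.
  x = 0: f ≡ 0 at y ∈ ∅; g ≡ 0 at y ∈ {5}; common: ∅.
  x = 1: f ≡ 0 at y ∈ {5, 6}; g ≡ 0 at y ∈ {3}; common: ∅.
  x = 2: f ≡ 0 at y ∈ ∅; g ≡ 0 at y ∈ {1}; common: ∅.
  x = 3: f ≡ 0 at y ∈ {2}; g ≡ 0 at y ∈ {6}; common: ∅.
  x = 4: f ≡ 0 at y ∈ {1, 3}; g ≡ 0 at y ∈ {4}; common: ∅.
  x = 5: f ≡ 0 at y ∈ {1, 3}; g ≡ 0 at y ∈ {2}; common: ∅.
  x = 6: f ≡ 0 at y ∈ {2}; g ≡ 0 at y ∈ {0}; common: ∅.
Collecting: common zeros = ∅, so the count is 0.
Comparison with the Bézout bound: 0 ≤ 2 = deg(f)·deg(g), as expected for curves with no common component (the affine F_7-count falls short of the bound because intersections may lie at infinity, over extension fields, or carry multiplicity).


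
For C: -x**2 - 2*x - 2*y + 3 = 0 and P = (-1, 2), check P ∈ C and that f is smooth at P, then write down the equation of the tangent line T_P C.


Tangent line at P: 4 - 2*y = 0.

Step 1: f(-1, 2) = 0, so P lies on C.
Step 2: partial derivatives
  f_x(x, y) = -2*x - 2, f_y(x, y) = -2.
  f_x(P) = 0, f_y(P) = -2 (gradient nonzero, so P is smooth).
Step 3: tangent line at P: 0·(x − -1) + -2·(y − 2) = 0.
Expanding: 4 - 2*y = 0.


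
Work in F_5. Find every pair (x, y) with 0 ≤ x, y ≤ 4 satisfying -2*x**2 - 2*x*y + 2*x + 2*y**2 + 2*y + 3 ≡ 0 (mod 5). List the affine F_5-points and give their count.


Affine F_5-points: {(0, 2), (1, 1), (1, 4), (4, 1), (4, 2)}; count = 5.

For each of the 25 pairs (x, y) ∈ F_5², evaluate f(x, y) mod 5. Record the zeros.
  x = 0: [0↦3, 1↦2, 2↦0, 3↦2, 4↦3]  zeros at y ∈ {2}
  x = 1: [0↦3, 1↦0, 2↦1, 3↦1, 4↦0]  zeros at y ∈ {1, 4}
  x = 2: [0↦4, 1↦4, 2↦3, 3↦1, 4↦3]  zeros at y ∈ ∅
  x = 3: [0↦1, 1↦4, 2↦1, 3↦2, 4↦2]  zeros at y ∈ ∅
  x = 4: [0↦4, 1↦0, 2↦0, 3↦4, 4↦2]  zeros at y ∈ {1, 2}
Collecting zeros: affine points = {(0, 2), (1, 1), (1, 4), (4, 1), (4, 2)}.
Total count |C(F_5)_aff| = 5.


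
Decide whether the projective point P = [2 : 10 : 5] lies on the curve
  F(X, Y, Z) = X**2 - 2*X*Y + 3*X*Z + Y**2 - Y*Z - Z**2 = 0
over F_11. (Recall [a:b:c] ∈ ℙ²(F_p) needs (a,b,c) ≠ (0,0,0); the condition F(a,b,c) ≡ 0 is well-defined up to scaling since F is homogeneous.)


F(2,10,5) ≡ 8 (mod 11); P is NOT on the curve.

Evaluate F(2, 10, 5) term-by-term (mod 11).
  X**2 ↦ 1·4·1·1 = 4
  -2*X*Y ↦ -2·2·10·1 = -40
  3*X*Z ↦ 3·2·1·5 = 30
  Y**2 ↦ 1·1·100·1 = 100
  -Y*Z ↦ -1·1·10·5 = -50
  -Z**2 ↦ -1·1·1·25 = -25
Sum: F(2, 10, 5) = (4) + (-40) + (30) + (100) + (-50) + (-25) = 19.
Reducing mod 11: 19 ≡ 8 (mod 11).
Since F(a, b, c) ≡ 8 ≠ 0 (mod 11), P does NOT lie on the curve.


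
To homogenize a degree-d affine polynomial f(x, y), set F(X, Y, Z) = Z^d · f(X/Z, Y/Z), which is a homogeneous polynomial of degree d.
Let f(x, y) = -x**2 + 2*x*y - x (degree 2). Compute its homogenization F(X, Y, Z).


F(X, Y, Z) = -X**2 + 2*X*Y - X*Z

deg(f) = 2.
Substitute x = X/Z, y = Y/Z into f, then multiply by Z^2.
  monomial -1·x^2·y^0 ↦ -1·X^2·Y^0·Z^0.
  monomial 2·x^1·y^1 ↦ 2·X^1·Y^1·Z^0.
  monomial -1·x^1·y^0 ↦ -1·X^1·Y^0·Z^1.
Collecting: F(X, Y, Z) = -X**2 + 2*X*Y - X*Z.


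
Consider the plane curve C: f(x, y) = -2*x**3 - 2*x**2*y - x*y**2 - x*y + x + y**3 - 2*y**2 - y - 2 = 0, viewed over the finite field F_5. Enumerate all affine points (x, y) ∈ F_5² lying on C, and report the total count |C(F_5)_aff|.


Affine F_5-points: {(1, 2), (1, 3), (2, 1), (2, 4)}; count = 4.

For each of the 25 pairs (x, y) ∈ F_5², evaluate f(x, y) mod 5. Record the zeros.
  x = 0: [0↦3, 1↦1, 2↦1, 3↦4, 4↦1]  zeros at y ∈ ∅
  x = 1: [0↦2, 1↦1, 2↦0, 3↦0, 4↦2]  zeros at y ∈ {2, 3}
  x = 2: [0↦4, 1↦0, 2↦4, 3↦2, 4↦0]  zeros at y ∈ {1, 4}
  x = 3: [0↦2, 1↦1, 2↦1, 3↦3, 4↦3]  zeros at y ∈ ∅
  x = 4: [0↦4, 1↦2, 2↦4, 3↦1, 4↦4]  zeros at y ∈ ∅
Collecting zeros: affine points = {(1, 2), (1, 3), (2, 1), (2, 4)}.
Total count |C(F_5)_aff| = 4.


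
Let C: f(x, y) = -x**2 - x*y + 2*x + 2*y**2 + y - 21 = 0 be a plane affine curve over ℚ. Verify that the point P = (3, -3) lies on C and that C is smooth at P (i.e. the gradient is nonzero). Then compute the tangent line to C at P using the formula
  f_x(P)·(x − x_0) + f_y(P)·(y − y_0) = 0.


Tangent line at P: -x - 14*y - 39 = 0.

Step 1: f(3, -3) = 0, so P lies on C.
Step 2: partial derivatives
  f_x(x, y) = -2*x - y + 2, f_y(x, y) = -x + 4*y + 1.
  f_x(P) = -1, f_y(P) = -14 (gradient nonzero, so P is smooth).
Step 3: tangent line at P: -1·(x − 3) + -14·(y − -3) = 0.
Expanding: -x - 14*y - 39 = 0.


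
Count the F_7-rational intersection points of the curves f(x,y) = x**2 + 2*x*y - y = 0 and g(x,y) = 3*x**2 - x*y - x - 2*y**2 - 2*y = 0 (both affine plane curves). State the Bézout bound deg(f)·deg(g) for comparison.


Common zeros: {(0, 0)}; count = 1; Bézout bound = 4.

deg(f) = 2, deg(g) = 2, so Bézout bound = 4.
Scan x ∈ F_7. For each x, list the y ∈ F_7 with f(x, y) ≡ 0 and those with g(x, y) ≡ 0 (mod 7); the common zeros in that column are the intersection.
  x = 0: f ≡ 0 at y ∈ {0}; g ≡ 0 at y ∈ {0, 6}; common: {0}.
  x = 1: f ≡ 0 at y ∈ {6}; g ≡ 0 at y ∈ {4, 5}; common: ∅.
  x = 2: f ≡ 0 at y ∈ {1}; g ≡ 0 at y ∈ ∅; common: ∅.
  x = 3: f ≡ 0 at y ∈ {1}; g ≡ 0 at y ∈ {4}; common: ∅.
  x = 4: f ≡ 0 at y ∈ ∅; g ≡ 0 at y ∈ ∅; common: ∅.
  x = 5: f ≡ 0 at y ∈ {5}; g ≡ 0 at y ∈ {0}; common: ∅.
  x = 6: f ≡ 0 at y ∈ {5}; g ≡ 0 at y ∈ ∅; common: ∅.
Collecting: common zeros = {(0, 0)}, so the count is 1.
Comparison with the Bézout bound: 1 ≤ 4 = deg(f)·deg(g), as expected for curves with no common component (the affine F_7-count falls short of the bound because intersections may lie at infinity, over extension fields, or carry multiplicity).


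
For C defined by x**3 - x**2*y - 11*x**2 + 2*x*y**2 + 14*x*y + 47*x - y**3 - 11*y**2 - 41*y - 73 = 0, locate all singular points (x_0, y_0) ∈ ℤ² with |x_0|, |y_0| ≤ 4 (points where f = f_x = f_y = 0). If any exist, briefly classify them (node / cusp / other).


Singular points: {(3, -2)}; classification: cusp.

Compute partial derivatives:
  f_x = 3*x**2 - 2*x*y - 22*x + 2*y**2 + 14*y + 47.
  f_y = -x**2 + 4*x*y + 14*x - 3*y**2 - 22*y - 41.
Scan x_0 ∈ {−4, ..., 4}. For each x_0, f_y(x_0, y) is a polynomial in y; find its integer roots y ∈ {−4, ..., 4}, then test f_x and f at those candidates.
  x = -4: f_y(-4, y) = -3*y**2 - 38*y - 113; no integer root y with |y| ≤ 4.
  x = -3: f_y(-3, y) = -3*y**2 - 34*y - 92; no integer root y with |y| ≤ 4.
  x = -2: f_y(-2, y) = -3*y**2 - 30*y - 73; no integer root y with |y| ≤ 4.
  x = -1: f_y(-1, y) = -3*y**2 - 26*y - 56; vanishes at y ∈ {-4}. (-1, -4): f_x = 40 ≠ 0.
  x = 0: f_y(0, y) = -3*y**2 - 22*y - 41; no integer root y with |y| ≤ 4.
  x = 1: f_y(1, y) = -3*y**2 - 18*y - 28; no integer root y with |y| ≤ 4.
  x = 2: f_y(2, y) = -3*y**2 - 14*y - 17; no integer root y with |y| ≤ 4.
  x = 3: f_y(3, y) = -3*y**2 - 10*y - 8; vanishes at y ∈ {-2}. (3, -2): f_x = 0, f = 0 — SINGULAR.
  x = 4: f_y(4, y) = -3*y**2 - 6*y - 1; no integer root y with |y| ≤ 4.
Only singular point on the grid: (3, -2).
Classify: substitute x = 3 + u, y = -2 + v and expand: f = u**3 - u**2*v + 2*u*v**2 - v**3 + v**2.
No constant or linear terms (consistent with a singular point). Quadratic part: v**2. Cubic part: u**3 - u**2*v + 2*u*v**2 - v**3.
The quadratic part v**2 is a perfect square, so there is a single (double) tangent line v = 0, i.e. y = -2. Restricting the cubic part to that line (v = 0) leaves u**3 ≠ 0, so f is not divisible by v and the branch is v² ≈ -u**3 to lowest order — this is a cusp.
Classification: cusp.


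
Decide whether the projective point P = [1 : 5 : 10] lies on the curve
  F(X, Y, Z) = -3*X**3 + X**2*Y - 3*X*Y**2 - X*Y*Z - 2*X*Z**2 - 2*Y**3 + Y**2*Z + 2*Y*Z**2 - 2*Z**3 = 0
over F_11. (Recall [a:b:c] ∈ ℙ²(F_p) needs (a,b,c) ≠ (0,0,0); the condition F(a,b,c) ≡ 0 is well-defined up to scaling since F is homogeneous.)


F(1,5,10) ≡ 8 (mod 11); P is NOT on the curve.

Evaluate F(1, 5, 10) term-by-term (mod 11).
  -3*X**3 ↦ -3·1·1·1 = -3
  X**2*Y ↦ 1·1·5·1 = 5
  -3*X*Y**2 ↦ -3·1·25·1 = -75
  -X*Y*Z ↦ -1·1·5·10 = -50
  -2*X*Z**2 ↦ -2·1·1·100 = -200
  -2*Y**3 ↦ -2·1·125·1 = -250
  Y**2*Z ↦ 1·1·25·10 = 250
  2*Y*Z**2 ↦ 2·1·5·100 = 1000
  -2*Z**3 ↦ -2·1·1·1000 = -2000
Sum: F(1, 5, 10) = (-3) + (5) + (-75) + (-50) + (-200) + (-250) + (250) + (1000) + (-2000) = -1323.
Reducing mod 11: -1323 ≡ 8 (mod 11).
Since F(a, b, c) ≡ 8 ≠ 0 (mod 11), P does NOT lie on the curve.


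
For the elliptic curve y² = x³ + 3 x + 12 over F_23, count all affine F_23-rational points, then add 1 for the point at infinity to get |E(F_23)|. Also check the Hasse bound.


Affine points = {(0, 9), (0, 14), (1, 4), (1, 19), (2, 7), (2, 16), (3, 5), (3, 18), (6, 4), (6, 19), (7, 10), (7, 13), (9, 3), (9, 20), (16, 4), (16, 19), (17, 10), (17, 13), (22, 10), (22, 13)}; affine count = 20; |E(F_23)| = 21.

Discriminant check: Δ ∝ 4a³ + 27b² = 4·3³ + 27·12² = 4·27 + 27·144 ≡ 17 (mod 23). Nonzero ⇒ E is nonsingular.
For each x ∈ F_23, compute rhs = x³ + 3·x + 12 mod 23, then count y ∈ F_23 with y² ≡ rhs.
  x = 0: rhs = 12, matching y values: 9, 14 (2 points).
  x = 1: rhs = 16, matching y values: 4, 19 (2 points).
  x = 2: rhs = 3, matching y values: 7, 16 (2 points).
  x = 3: rhs = 2, matching y values: 5, 18 (2 points).
  x = 4: rhs = 19, matching y values: none (0 points).
  x = 5: rhs = 14, matching y values: none (0 points).
  x = 6: rhs = 16, matching y values: 4, 19 (2 points).
  x = 7: rhs = 8, matching y values: 10, 13 (2 points).
  x = 8: rhs = 19, matching y values: none (0 points).
  x = 9: rhs = 9, matching y values: 3, 20 (2 points).
  x = 10: rhs = 7, matching y values: none (0 points).
  x = 11: rhs = 19, matching y values: none (0 points).
  x = 12: rhs = 5, matching y values: none (0 points).
  x = 13: rhs = 17, matching y values: none (0 points).
  x = 14: rhs = 15, matching y values: none (0 points).
  x = 15: rhs = 5, matching y values: none (0 points).
  x = 16: rhs = 16, matching y values: 4, 19 (2 points).
  x = 17: rhs = 8, matching y values: 10, 13 (2 points).
  x = 18: rhs = 10, matching y values: none (0 points).
  x = 19: rhs = 5, matching y values: none (0 points).
  x = 20: rhs = 22, matching y values: none (0 points).
  x = 21: rhs = 21, matching y values: none (0 points).
  x = 22: rhs = 8, matching y values: 10, 13 (2 points).
Total affine count: 20.
Full point count |E(F_23)| = 20 + 1 = 21.
Hasse bound: |21 − (23+1)| = |-3| = 3 ≤ 2√23 ≈ 9.5917 ✓.


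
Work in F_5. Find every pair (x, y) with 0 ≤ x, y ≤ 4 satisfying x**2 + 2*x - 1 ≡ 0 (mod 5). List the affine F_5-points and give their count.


Affine F_5-points: ∅; count = 0.

For each of the 25 pairs (x, y) ∈ F_5², evaluate f(x, y) mod 5. Record the zeros.
  x = 0: [0↦4, 1↦4, 2↦4, 3↦4, 4↦4]  zeros at y ∈ ∅
  x = 1: [0↦2, 1↦2, 2↦2, 3↦2, 4↦2]  zeros at y ∈ ∅
  x = 2: [0↦2, 1↦2, 2↦2, 3↦2, 4↦2]  zeros at y ∈ ∅
  x = 3: [0↦4, 1↦4, 2↦4, 3↦4, 4↦4]  zeros at y ∈ ∅
  x = 4: [0↦3, 1↦3, 2↦3, 3↦3, 4↦3]  zeros at y ∈ ∅
Collecting zeros: affine points = ∅.
Total count |C(F_5)_aff| = 0.


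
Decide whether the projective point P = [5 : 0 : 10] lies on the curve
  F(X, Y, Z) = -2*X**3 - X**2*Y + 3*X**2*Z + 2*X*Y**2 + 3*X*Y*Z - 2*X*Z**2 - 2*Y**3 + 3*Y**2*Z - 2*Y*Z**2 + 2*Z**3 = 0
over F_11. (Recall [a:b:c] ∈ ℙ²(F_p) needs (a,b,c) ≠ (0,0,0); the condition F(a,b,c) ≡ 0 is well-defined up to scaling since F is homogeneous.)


F(5,0,10) ≡ 4 (mod 11); P is NOT on the curve.

Evaluate F(5, 0, 10) term-by-term (mod 11).
  -2*X**3 ↦ -2·125·1·1 = -250
  -X**2*Y ↦ -1·25·0·1 = 0
  3*X**2*Z ↦ 3·25·1·10 = 750
  2*X*Y**2 ↦ 2·5·0·1 = 0
  3*X*Y*Z ↦ 3·5·0·10 = 0
  -2*X*Z**2 ↦ -2·5·1·100 = -1000
  -2*Y**3 ↦ -2·1·0·1 = 0
  3*Y**2*Z ↦ 3·1·0·10 = 0
  -2*Y*Z**2 ↦ -2·1·0·100 = 0
  2*Z**3 ↦ 2·1·1·1000 = 2000
Sum: F(5, 0, 10) = (-250) + (0) + (750) + (0) + (0) + (-1000) + (0) + (0) + (0) + (2000) = 1500.
Reducing mod 11: 1500 ≡ 4 (mod 11).
Since F(a, b, c) ≡ 4 ≠ 0 (mod 11), P does NOT lie on the curve.


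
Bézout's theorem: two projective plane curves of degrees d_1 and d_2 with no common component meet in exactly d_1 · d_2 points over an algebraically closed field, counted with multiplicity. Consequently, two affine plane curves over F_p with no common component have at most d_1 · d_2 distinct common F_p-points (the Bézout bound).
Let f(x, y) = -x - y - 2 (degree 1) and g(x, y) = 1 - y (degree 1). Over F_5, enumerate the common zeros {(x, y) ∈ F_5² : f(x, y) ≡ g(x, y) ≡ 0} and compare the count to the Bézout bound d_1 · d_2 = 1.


Common zeros: {(2, 1)}; count = 1; Bézout bound = 1.

deg(f) = 1, deg(g) = 1, so Bézout bound = 1.
Scan x ∈ F_5. For each x, list the y ∈ F_5 with f(x, y) ≡ 0 and those with g(x, y) ≡ 0 (mod 5); the common zeros in that column are the intersection.
  x = 0: f ≡ 0 at y ∈ {3}; g ≡ 0 at y ∈ {1}; common: ∅.
  x = 1: f ≡ 0 at y ∈ {2}; g ≡ 0 at y ∈ {1}; common: ∅.
  x = 2: f ≡ 0 at y ∈ {1}; g ≡ 0 at y ∈ {1}; common: {1}.
  x = 3: f ≡ 0 at y ∈ {0}; g ≡ 0 at y ∈ {1}; common: ∅.
  x = 4: f ≡ 0 at y ∈ {4}; g ≡ 0 at y ∈ {1}; common: ∅.
Collecting: common zeros = {(2, 1)}, so the count is 1.
Comparison with the Bézout bound: 1 ≤ 1 = deg(f)·deg(g), as expected for curves with no common component (the bound is attained).


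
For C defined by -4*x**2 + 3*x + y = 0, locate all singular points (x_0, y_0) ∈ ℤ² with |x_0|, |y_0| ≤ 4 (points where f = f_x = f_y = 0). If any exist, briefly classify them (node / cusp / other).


No singular points in the scanned grid; C is smooth there.

Compute partial derivatives:
  f_x = 3 - 8*x.
  f_y = 1.
f_y = 1 is a nonzero constant, so f_y never vanishes: no point (x, y) can satisfy f = f_x = f_y = 0. In particular no (x, y) ∈ {−4, ..., 4}² is singular; the curve is smooth.


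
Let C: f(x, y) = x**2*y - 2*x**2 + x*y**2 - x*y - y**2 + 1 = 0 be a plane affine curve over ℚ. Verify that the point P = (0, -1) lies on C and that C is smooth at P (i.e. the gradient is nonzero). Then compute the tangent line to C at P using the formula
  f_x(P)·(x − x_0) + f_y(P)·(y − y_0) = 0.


Tangent line at P: 2*x + 2*y + 2 = 0.

Step 1: f(0, -1) = 0, so P lies on C.
Step 2: partial derivatives
  f_x(x, y) = 2*x*y - 4*x + y**2 - y, f_y(x, y) = x**2 + 2*x*y - x - 2*y.
  f_x(P) = 2, f_y(P) = 2 (gradient nonzero, so P is smooth).
Step 3: tangent line at P: 2·(x − 0) + 2·(y − -1) = 0.
Expanding: 2*x + 2*y + 2 = 0.


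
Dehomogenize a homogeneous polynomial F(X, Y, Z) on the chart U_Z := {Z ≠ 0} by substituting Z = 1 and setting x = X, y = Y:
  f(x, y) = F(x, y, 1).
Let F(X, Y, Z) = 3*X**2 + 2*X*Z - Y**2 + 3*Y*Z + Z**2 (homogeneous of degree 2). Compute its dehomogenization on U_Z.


f(x, y) = 3*x**2 + 2*x - y**2 + 3*y + 1

On U_Z we set Z = 1. Each monomial c·X^i·Y^j·Z^k in F becomes c·x^i·y^j·1^k = c·x^i·y^j.
Substituting Z = 1: F(X, Y, 1) = 3*x**2 + 2*x - y**2 + 3*y + 1.
Note: deg(f) ≤ deg(F) = 2; strict inequality happens when F is divisible by Z (lost terms).


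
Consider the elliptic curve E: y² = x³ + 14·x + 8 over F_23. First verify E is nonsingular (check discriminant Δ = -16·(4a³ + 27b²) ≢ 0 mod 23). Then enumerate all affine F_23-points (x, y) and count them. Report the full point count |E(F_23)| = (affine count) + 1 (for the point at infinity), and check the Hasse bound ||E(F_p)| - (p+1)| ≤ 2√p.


Affine points = {(0, 10), (0, 13), (1, 0), (3, 10), (3, 13), (4, 6), (4, 17), (6, 3), (6, 20), (7, 9), (7, 14), (9, 9), (9, 14), (12, 8), (12, 15), (13, 8), (13, 15), (14, 2), (14, 21), (16, 2), (16, 21), (19, 7), (19, 16), (20, 10), (20, 13), (21, 8), (21, 15), (22, 4), (22, 19)}; affine count = 29; |E(F_23)| = 30.

Discriminant check: Δ ∝ 4a³ + 27b² = 4·14³ + 27·8² = 4·2744 + 27·64 ≡ 8 (mod 23). Nonzero ⇒ E is nonsingular.
For each x ∈ F_23, compute rhs = x³ + 14·x + 8 mod 23, then count y ∈ F_23 with y² ≡ rhs.
  x = 0: rhs = 8, matching y values: 10, 13 (2 points).
  x = 1: rhs = 0, matching y values: 0 (1 points).
  x = 2: rhs = 21, matching y values: none (0 points).
  x = 3: rhs = 8, matching y values: 10, 13 (2 points).
  x = 4: rhs = 13, matching y values: 6, 17 (2 points).
  x = 5: rhs = 19, matching y values: none (0 points).
  x = 6: rhs = 9, matching y values: 3, 20 (2 points).
  x = 7: rhs = 12, matching y values: 9, 14 (2 points).
  x = 8: rhs = 11, matching y values: none (0 points).
  x = 9: rhs = 12, matching y values: 9, 14 (2 points).
  x = 10: rhs = 21, matching y values: none (0 points).
  x = 11: rhs = 21, matching y values: none (0 points).
  x = 12: rhs = 18, matching y values: 8, 15 (2 points).
  x = 13: rhs = 18, matching y values: 8, 15 (2 points).
  x = 14: rhs = 4, matching y values: 2, 21 (2 points).
  x = 15: rhs = 5, matching y values: none (0 points).
  x = 16: rhs = 4, matching y values: 2, 21 (2 points).
  x = 17: rhs = 7, matching y values: none (0 points).
  x = 18: rhs = 20, matching y values: none (0 points).
  x = 19: rhs = 3, matching y values: 7, 16 (2 points).
  x = 20: rhs = 8, matching y values: 10, 13 (2 points).
  x = 21: rhs = 18, matching y values: 8, 15 (2 points).
  x = 22: rhs = 16, matching y values: 4, 19 (2 points).
Total affine count: 29.
Full point count |E(F_23)| = 29 + 1 = 30.
Hasse bound: |30 − (23+1)| = |6| = 6 ≤ 2√23 ≈ 9.5917 ✓.


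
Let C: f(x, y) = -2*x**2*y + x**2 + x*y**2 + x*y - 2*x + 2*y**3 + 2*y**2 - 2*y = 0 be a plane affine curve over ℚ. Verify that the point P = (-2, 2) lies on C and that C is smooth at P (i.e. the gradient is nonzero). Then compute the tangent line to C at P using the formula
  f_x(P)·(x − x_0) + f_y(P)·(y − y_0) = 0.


Tangent line at P: 16*x + 12*y + 8 = 0.

Step 1: f(-2, 2) = 0, so P lies on C.
Step 2: partial derivatives
  f_x(x, y) = -4*x*y + 2*x + y**2 + y - 2, f_y(x, y) = -2*x**2 + 2*x*y + x + 6*y**2 + 4*y - 2.
  f_x(P) = 16, f_y(P) = 12 (gradient nonzero, so P is smooth).
Step 3: tangent line at P: 16·(x − -2) + 12·(y − 2) = 0.
Expanding: 16*x + 12*y + 8 = 0.


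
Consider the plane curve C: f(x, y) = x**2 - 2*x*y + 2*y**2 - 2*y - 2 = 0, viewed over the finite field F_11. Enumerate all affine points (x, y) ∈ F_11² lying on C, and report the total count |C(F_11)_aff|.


Affine F_11-points: {(0, 4), (0, 8), (2, 5), (2, 9), (5, 8), (5, 9), (6, 1), (6, 6), (7, 1), (7, 7), (8, 4), (8, 5)}; count = 12.

For each of the 121 pairs (x, y) ∈ F_11², evaluate f(x, y) mod 11. Record the zeros.
  x = 0: [0↦9, 1↦9, 2↦2, 3↦10, 4↦0, 5↦5, 6↦3, 7↦5, 8↦0, 9↦10, 10↦2]  zeros at y ∈ {4, 8}
  x = 1: [0↦10, 1↦8, 2↦10, 3↦5, 4↦4, 5↦7, 6↦3, 7↦3, 8↦7, 9↦4, 10↦5]  zeros at y ∈ ∅
  x = 2: [0↦2, 1↦9, 2↦9, 3↦2, 4↦10, 5↦0, 6↦5, 7↦3, 8↦5, 9↦0, 10↦10]  zeros at y ∈ {5, 9}
  x = 3: [0↦7, 1↦1, 2↦10, 3↦1, 4↦7, 5↦6, 6↦9, 7↦5, 8↦5, 9↦9, 10↦6]  zeros at y ∈ ∅
  x = 4: [0↦3, 1↦6, 2↦2, 3↦2, 4↦6, 5↦3, 6↦4, 7↦9, 8↦7, 9↦9, 10↦4]  zeros at y ∈ ∅
  x = 5: [0↦1, 1↦2, 2↦7, 3↦5, 4↦7, 5↦2, 6↦1, 7↦4, 8↦0, 9↦0, 10↦4]  zeros at y ∈ {8, 9}
  x = 6: [0↦1, 1↦0, 2↦3, 3↦10, 4↦10, 5↦3, 6↦0, 7↦1, 8↦6, 9↦4, 10↦6]  zeros at y ∈ {1, 6}
  x = 7: [0↦3, 1↦0, 2↦1, 3↦6, 4↦4, 5↦6, 6↦1, 7↦0, 8↦3, 9↦10, 10↦10]  zeros at y ∈ {1, 7}
  x = 8: [0↦7, 1↦2, 2↦1, 3↦4, 4↦0, 5↦0, 6↦4, 7↦1, 8↦2, 9↦7, 10↦5]  zeros at y ∈ {4, 5}
  x = 9: [0↦2, 1↦6, 2↦3, 3↦4, 4↦9, 5↦7, 6↦9, 7↦4, 8↦3, 9↦6, 10↦2]  zeros at y ∈ ∅
  x = 10: [0↦10, 1↦1, 2↦7, 3↦6, 4↦9, 5↦5, 6↦5, 7↦9, 8↦6, 9↦7, 10↦1]  zeros at y ∈ ∅
Collecting zeros: affine points = {(0, 4), (0, 8), (2, 5), (2, 9), (5, 8), (5, 9), (6, 1), (6, 6), (7, 1), (7, 7), (8, 4), (8, 5)}.
Total count |C(F_11)_aff| = 12.


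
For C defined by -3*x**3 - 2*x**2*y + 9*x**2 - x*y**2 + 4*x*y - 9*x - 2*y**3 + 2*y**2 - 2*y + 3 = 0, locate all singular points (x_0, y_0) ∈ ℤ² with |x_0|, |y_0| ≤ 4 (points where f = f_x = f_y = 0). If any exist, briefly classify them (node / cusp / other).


Singular points: {(1, 0)}; classification: cusp.

Compute partial derivatives:
  f_x = -9*x**2 - 4*x*y + 18*x - y**2 + 4*y - 9.
  f_y = -2*x**2 - 2*x*y + 4*x - 6*y**2 + 4*y - 2.
Scan x_0 ∈ {−4, ..., 4}. For each x_0, f_y(x_0, y) is a polynomial in y; find its integer roots y ∈ {−4, ..., 4}, then test f_x and f at those candidates.
  x = -4: f_y(-4, y) = -6*y**2 + 12*y - 50; no integer root y with |y| ≤ 4.
  x = -3: f_y(-3, y) = -6*y**2 + 10*y - 32; no integer root y with |y| ≤ 4.
  x = -2: f_y(-2, y) = -6*y**2 + 8*y - 18; no integer root y with |y| ≤ 4.
  x = -1: f_y(-1, y) = -6*y**2 + 6*y - 8; no integer root y with |y| ≤ 4.
  x = 0: f_y(0, y) = -6*y**2 + 4*y - 2; no integer root y with |y| ≤ 4.
  x = 1: f_y(1, y) = -6*y**2 + 2*y; vanishes at y ∈ {0}. (1, 0): f_x = 0, f = 0 — SINGULAR.
  x = 2: f_y(2, y) = -6*y**2 - 2; no integer root y with |y| ≤ 4.
  x = 3: f_y(3, y) = -6*y**2 - 2*y - 8; no integer root y with |y| ≤ 4.
  x = 4: f_y(4, y) = -6*y**2 - 4*y - 18; no integer root y with |y| ≤ 4.
Only singular point on the grid: (1, 0).
Classify: substitute x = 1 + u, y = 0 + v and expand: f = -3*u**3 - 2*u**2*v - u*v**2 - 2*v**3 + v**2.
No constant or linear terms (consistent with a singular point). Quadratic part: v**2. Cubic part: -3*u**3 - 2*u**2*v - u*v**2 - 2*v**3.
The quadratic part v**2 is a perfect square, so there is a single (double) tangent line v = 0, i.e. y = 0. Restricting the cubic part to that line (v = 0) leaves -3*u**3 ≠ 0, so f is not divisible by v and the branch is v² ≈ 3*u**3 to lowest order — this is a cusp.
Classification: cusp.


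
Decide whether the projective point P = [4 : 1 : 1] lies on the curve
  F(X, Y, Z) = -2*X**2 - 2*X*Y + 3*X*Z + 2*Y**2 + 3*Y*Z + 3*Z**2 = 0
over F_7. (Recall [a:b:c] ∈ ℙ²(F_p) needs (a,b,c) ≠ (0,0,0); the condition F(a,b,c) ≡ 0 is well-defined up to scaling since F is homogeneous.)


F(4,1,1) ≡ 1 (mod 7); P is NOT on the curve.

Evaluate F(4, 1, 1) term-by-term (mod 7).
  -2*X**2 ↦ -2·16·1·1 = -32
  -2*X*Y ↦ -2·4·1·1 = -8
  3*X*Z ↦ 3·4·1·1 = 12
  2*Y**2 ↦ 2·1·1·1 = 2
  3*Y*Z ↦ 3·1·1·1 = 3
  3*Z**2 ↦ 3·1·1·1 = 3
Sum: F(4, 1, 1) = (-32) + (-8) + (12) + (2) + (3) + (3) = -20.
Reducing mod 7: -20 ≡ 1 (mod 7).
Since F(a, b, c) ≡ 1 ≠ 0 (mod 7), P does NOT lie on the curve.


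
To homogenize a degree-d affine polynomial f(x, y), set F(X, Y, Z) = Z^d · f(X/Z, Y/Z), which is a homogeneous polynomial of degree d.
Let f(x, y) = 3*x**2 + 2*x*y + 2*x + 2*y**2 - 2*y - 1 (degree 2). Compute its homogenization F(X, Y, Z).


F(X, Y, Z) = 3*X**2 + 2*X*Y + 2*X*Z + 2*Y**2 - 2*Y*Z - Z**2

deg(f) = 2.
Substitute x = X/Z, y = Y/Z into f, then multiply by Z^2.
  monomial 3·x^2·y^0 ↦ 3·X^2·Y^0·Z^0.
  monomial 2·x^1·y^1 ↦ 2·X^1·Y^1·Z^0.
  monomial 2·x^1·y^0 ↦ 2·X^1·Y^0·Z^1.
  monomial 2·x^0·y^2 ↦ 2·X^0·Y^2·Z^0.
  monomial -2·x^0·y^1 ↦ -2·X^0·Y^1·Z^1.
  monomial -1·x^0·y^0 ↦ -1·X^0·Y^0·Z^2.
Collecting: F(X, Y, Z) = 3*X**2 + 2*X*Y + 2*X*Z + 2*Y**2 - 2*Y*Z - Z**2.


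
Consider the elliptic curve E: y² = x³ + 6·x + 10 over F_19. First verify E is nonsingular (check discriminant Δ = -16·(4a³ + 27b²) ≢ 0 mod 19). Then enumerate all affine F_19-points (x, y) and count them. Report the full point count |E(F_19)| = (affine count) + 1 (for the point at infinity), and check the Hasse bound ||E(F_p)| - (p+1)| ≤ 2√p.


Affine points = {(1, 6), (1, 13), (2, 7), (2, 12), (3, 6), (3, 13), (8, 0), (10, 5), (10, 14), (11, 1), (11, 18), (12, 9), (12, 10), (13, 9), (13, 10), (14, 8), (14, 11), (15, 6), (15, 13), (17, 3), (17, 16)}; affine count = 21; |E(F_19)| = 22.

Discriminant check: Δ ∝ 4a³ + 27b² = 4·6³ + 27·10² = 4·216 + 27·100 ≡ 11 (mod 19). Nonzero ⇒ E is nonsingular.
For each x ∈ F_19, compute rhs = x³ + 6·x + 10 mod 19, then count y ∈ F_19 with y² ≡ rhs.
  x = 0: rhs = 10, matching y values: none (0 points).
  x = 1: rhs = 17, matching y values: 6, 13 (2 points).
  x = 2: rhs = 11, matching y values: 7, 12 (2 points).
  x = 3: rhs = 17, matching y values: 6, 13 (2 points).
  x = 4: rhs = 3, matching y values: none (0 points).
  x = 5: rhs = 13, matching y values: none (0 points).
  x = 6: rhs = 15, matching y values: none (0 points).
  x = 7: rhs = 15, matching y values: none (0 points).
  x = 8: rhs = 0, matching y values: 0 (1 points).
  x = 9: rhs = 14, matching y values: none (0 points).
  x = 10: rhs = 6, matching y values: 5, 14 (2 points).
  x = 11: rhs = 1, matching y values: 1, 18 (2 points).
  x = 12: rhs = 5, matching y values: 9, 10 (2 points).
  x = 13: rhs = 5, matching y values: 9, 10 (2 points).
  x = 14: rhs = 7, matching y values: 8, 11 (2 points).
  x = 15: rhs = 17, matching y values: 6, 13 (2 points).
  x = 16: rhs = 3, matching y values: none (0 points).
  x = 17: rhs = 9, matching y values: 3, 16 (2 points).
  x = 18: rhs = 3, matching y values: none (0 points).
Total affine count: 21.
Full point count |E(F_19)| = 21 + 1 = 22.
Hasse bound: |22 − (19+1)| = |2| = 2 ≤ 2√19 ≈ 8.7178 ✓.


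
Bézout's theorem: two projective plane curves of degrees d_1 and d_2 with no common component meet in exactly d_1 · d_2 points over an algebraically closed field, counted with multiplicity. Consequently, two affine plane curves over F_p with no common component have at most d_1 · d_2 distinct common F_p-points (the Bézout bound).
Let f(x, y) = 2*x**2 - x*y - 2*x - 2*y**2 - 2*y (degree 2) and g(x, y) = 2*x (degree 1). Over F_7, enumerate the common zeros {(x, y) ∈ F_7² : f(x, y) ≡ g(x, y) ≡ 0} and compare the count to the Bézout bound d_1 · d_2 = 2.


Common zeros: {(0, 0), (0, 6)}; count = 2; Bézout bound = 2.

deg(f) = 2, deg(g) = 1, so Bézout bound = 2.
Scan x ∈ F_7. For each x, list the y ∈ F_7 with f(x, y) ≡ 0 and those with g(x, y) ≡ 0 (mod 7); the common zeros in that column are the intersection.
  x = 0: f ≡ 0 at y ∈ {0, 6}; g ≡ 0 at y ∈ {0, 1, 2, 3, 4, 5, 6}; common: {0, 6}.
  x = 1: f ≡ 0 at y ∈ {0, 2}; g ≡ 0 at y ∈ ∅; common: ∅.
  x = 2: f ≡ 0 at y ∈ ∅; g ≡ 0 at y ∈ ∅; common: ∅.
  x = 3: f ≡ 0 at y ∈ {3, 5}; g ≡ 0 at y ∈ ∅; common: ∅.
  x = 4: f ≡ 0 at y ∈ {5, 6}; g ≡ 0 at y ∈ ∅; common: ∅.
  x = 5: f ≡ 0 at y ∈ ∅; g ≡ 0 at y ∈ ∅; common: ∅.
  x = 6: f ≡ 0 at y ∈ ∅; g ≡ 0 at y ∈ ∅; common: ∅.
Collecting: common zeros = {(0, 0), (0, 6)}, so the count is 2.
Comparison with the Bézout bound: 2 ≤ 2 = deg(f)·deg(g), as expected for curves with no common component (the bound is attained).
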